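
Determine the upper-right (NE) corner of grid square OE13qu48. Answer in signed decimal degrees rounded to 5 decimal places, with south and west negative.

-46.12917, 103.37500

Field O=14, E=4: +14·20° lon, +4·10° lat → SW at lon 100°, lat -50°.
Square 1, 3: +1·2° lon, +3·1° lat → SW at lon 102°, lat -47°.
Subsquare q=16, u=20: +16·0.0833333° lon, +20·0.0416667° lat → SW at lon 103.333°, lat -46.1667°.
Extended square 4, 8: +4·0.00833333° lon, +8·0.00416667° lat → SW at lon 103.367°, lat -46.1333°.
Cell spans 0.00833333° lon × 0.00416667° lat. NE corner is SW corner plus one full cell.
latitude -46.12917, longitude 103.37500.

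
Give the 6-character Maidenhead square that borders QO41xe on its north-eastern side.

QO51af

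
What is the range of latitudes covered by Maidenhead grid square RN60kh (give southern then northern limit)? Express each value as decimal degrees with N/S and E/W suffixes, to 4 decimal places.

Field R=17, N=13: +17·20° lon, +13·10° lat → SW at lon 160°, lat 40°.
Square 6, 0: +6·2° lon, +0·1° lat → SW at lon 172°, lat 40°.
Subsquare k=10, h=7: +10·0.0833333° lon, +7·0.0416667° lat → SW at lon 172.833°, lat 40.2917°.
Cell spans 0.0833333° lon × 0.0416667° lat.
south 40.2917° N, north 40.3333° N.

40.2917° N, 40.3333° N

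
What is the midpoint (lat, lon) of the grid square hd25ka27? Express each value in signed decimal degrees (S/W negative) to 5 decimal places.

-54.96875, -35.14583

Field H=7, D=3: +7·20° lon, +3·10° lat → SW at lon -40°, lat -60°.
Square 2, 5: +2·2° lon, +5·1° lat → SW at lon -36°, lat -55°.
Subsquare k=10, a=0: +10·0.0833333° lon, +0·0.0416667° lat → SW at lon -35.1667°, lat -55°.
Extended square 2, 7: +2·0.00833333° lon, +7·0.00416667° lat → SW at lon -35.15°, lat -54.9708°.
Cell spans 0.00833333° lon × 0.00416667° lat. Centre is SW corner plus half of each.
latitude -54.96875, longitude -35.14583.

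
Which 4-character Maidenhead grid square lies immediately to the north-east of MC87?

Longitude square 8; +1 → 9.
Latitude square 7; +1 → 8.

MC98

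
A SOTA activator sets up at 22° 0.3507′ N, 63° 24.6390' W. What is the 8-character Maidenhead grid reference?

FL82ha01

Offset from 180°W / 90°S: lon 116.58935°, lat 112.00584°.
Field (20°×10°, letters A–R): 116.58935/20 → 5 → F, 112.00584/10 → 11 → L; chars FL.
Square (2°×1°, digits 0–9): 16.58935/2 → 8, 2.00584/1 → 2; chars 82.
Subsquare (5′×2.5′, letters a–x): 0.58935/0.0833333 → 7 → h, 0.00584/0.0416667 → 0 → a; chars ha.
Extended square (30″×15″, digits 0–9): 0.00602/0.00833333 → 0, 0.00584/0.00416667 → 1; chars 01.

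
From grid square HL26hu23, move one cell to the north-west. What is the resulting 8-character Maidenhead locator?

Longitude extended square 2; −1 → 1.
Latitude extended square 3; +1 → 4.

HL26hu14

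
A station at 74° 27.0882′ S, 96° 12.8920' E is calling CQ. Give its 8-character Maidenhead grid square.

Shift to the Maidenhead origin (180°W, 90°S): lon 276.21487, lat 15.54853.
Field: 276.21487/20 → 13 → N, 15.54853/10 → 1 → B; chars NB.
Square: 16.21487/2 → 8, 5.54853/1 → 5; chars 85.
Subsquare: 0.21487/0.0833333 → 2 → c, 0.54853/0.0416667 → 13 → n; chars cn.
Extended square: 0.04820/0.00833333 → 5, 0.00686/0.00416667 → 1; chars 51.

NB85cn51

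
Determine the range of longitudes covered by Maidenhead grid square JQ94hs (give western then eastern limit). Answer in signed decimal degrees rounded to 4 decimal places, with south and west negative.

Field J=9, Q=16: +9·20° lon, +16·10° lat → SW at lon 0°, lat 70°.
Square 9, 4: +9·2° lon, +4·1° lat → SW at lon 18°, lat 74°.
Subsquare h=7, s=18: +7·0.0833333° lon, +18·0.0416667° lat → SW at lon 18.5833°, lat 74.75°.
Cell spans 0.0833333° lon × 0.0416667° lat.
west 18.5833, east 18.6667.

18.5833, 18.6667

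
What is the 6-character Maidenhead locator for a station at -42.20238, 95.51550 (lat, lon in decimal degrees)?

NE77st

Shift to the Maidenhead origin (180°W, 90°S): lon 275.5155, lat 47.7976.
Field (20°×10°, letters A–R): 275.5155/20 → 13 → N, 47.7976/10 → 4 → E; chars NE.
Square (2°×1°, digits 0–9): 15.5155/2 → 7, 7.7976/1 → 7; chars 77.
Subsquare (5′×2.5′, letters a–x): 1.5155/0.0833333 → 18 → s, 0.7976/0.0416667 → 19 → t; chars st.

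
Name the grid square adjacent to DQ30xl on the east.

Longitude subsquare x = 23; +1 → 24, wraps to 0 = a, carry into square.
Longitude square 3; +1 → 4.
The latitude characters are unchanged.

DQ40al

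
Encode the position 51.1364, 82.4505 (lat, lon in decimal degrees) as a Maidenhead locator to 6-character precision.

Add 180° to longitude and 90° to latitude: 262.4505, 141.1364.
Field: lon ⌊262.4505/20⌋ = 13 → N; lat ⌊141.1364/10⌋ = 14 → O.
Square: lon ⌊2.4505/2⌋ = 1; lat ⌊1.1364/1⌋ = 1.
Subsquare: lon ⌊0.4505/0.0833333⌋ = 5 → f; lat ⌊0.1364/0.0416667⌋ = 3 → d.

NO11fd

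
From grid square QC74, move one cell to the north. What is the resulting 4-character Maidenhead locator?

QC75

Latitude square 4; +1 → 5.
The longitude characters are unchanged.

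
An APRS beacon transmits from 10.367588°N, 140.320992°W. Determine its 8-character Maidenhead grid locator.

Shift to the Maidenhead origin (180°W, 90°S): lon 39.67901, lat 100.36759.
Field: 39.67901/20 → 1 → B, 100.36759/10 → 10 → K; chars BK.
Square: 19.67901/2 → 9, 0.36759/1 → 0; chars 90.
Subsquare: 1.67901/0.0833333 → 20 → u, 0.36759/0.0416667 → 8 → i; chars ui.
Extended square: 0.01234/0.00833333 → 1, 0.03425/0.00416667 → 8; chars 18.

BK90ui18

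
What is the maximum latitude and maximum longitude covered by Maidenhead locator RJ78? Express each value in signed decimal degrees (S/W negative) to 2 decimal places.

9.00, 176.00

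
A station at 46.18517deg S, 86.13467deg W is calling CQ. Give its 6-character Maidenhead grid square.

EE63wt

Offset from 180°W / 90°S: lon 93.8653°, lat 43.8148°.
Field: 93.8653/20 → 4 → E, 43.8148/10 → 4 → E; chars EE.
Square: 13.8653/2 → 6, 3.8148/1 → 3; chars 63.
Subsquare: 1.8653/0.0833333 → 22 → w, 0.8148/0.0416667 → 19 → t; chars wt.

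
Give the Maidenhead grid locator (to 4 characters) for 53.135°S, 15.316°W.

ID26

Add 180° to longitude and 90° to latitude: 164.68, 36.87.
Field: lon ⌊164.68/20⌋ = 8 → I; lat ⌊36.87/10⌋ = 3 → D.
Square: lon ⌊4.68/2⌋ = 2; lat ⌊6.87/1⌋ = 6.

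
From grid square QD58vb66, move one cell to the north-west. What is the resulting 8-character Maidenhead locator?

QD58vb57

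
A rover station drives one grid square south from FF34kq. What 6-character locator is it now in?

FF34kp

Latitude subsquare q = 16; −1 → 15 = p.
The longitude characters are unchanged.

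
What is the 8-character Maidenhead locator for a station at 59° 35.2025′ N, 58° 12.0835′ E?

Offset from 180°W / 90°S: lon 238.20139°, lat 149.58671°.
Field: lon ⌊238.20139/20⌋ = 11 → L; lat ⌊149.58671/10⌋ = 14 → O.
Square: lon ⌊18.20139/2⌋ = 9; lat ⌊9.58671/1⌋ = 9.
Subsquare: lon ⌊0.20139/0.0833333⌋ = 2 → c; lat ⌊0.58671/0.0416667⌋ = 14 → o.
Extended square: lon ⌊0.03472/0.00833333⌋ = 4; lat ⌊0.00337/0.00416667⌋ = 0.

LO99co40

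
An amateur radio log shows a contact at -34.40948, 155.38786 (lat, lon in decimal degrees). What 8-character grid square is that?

QF75qo61

Offset from 180°W / 90°S: lon 335.38786°, lat 55.59052°.
Field: 335.38786/20 → 16 → Q, 55.59052/10 → 5 → F; chars QF.
Square: 15.38786/2 → 7, 5.59052/1 → 5; chars 75.
Subsquare: 1.38786/0.0833333 → 16 → q, 0.59052/0.0416667 → 14 → o; chars qo.
Extended square: 0.05453/0.00833333 → 6, 0.00719/0.00416667 → 1; chars 61.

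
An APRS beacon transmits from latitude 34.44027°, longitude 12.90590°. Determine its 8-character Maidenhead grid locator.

JM64kk85

Offset from 180°W / 90°S: lon 192.90590°, lat 124.44027°.
Field: 192.90590/20 → 9 → J, 124.44027/10 → 12 → M; chars JM.
Square: 12.90590/2 → 6, 4.44027/1 → 4; chars 64.
Subsquare: 0.90590/0.0833333 → 10 → k, 0.44027/0.0416667 → 10 → k; chars kk.
Extended square: 0.07257/0.00833333 → 8, 0.02360/0.00416667 → 5; chars 85.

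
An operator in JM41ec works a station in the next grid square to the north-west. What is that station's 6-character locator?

Longitude subsquare e = 4; −1 → 3 = d.
Latitude subsquare c = 2; +1 → 3 = d.

JM41dd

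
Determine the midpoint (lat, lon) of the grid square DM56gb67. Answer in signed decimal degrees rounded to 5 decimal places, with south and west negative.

36.07292, -109.44583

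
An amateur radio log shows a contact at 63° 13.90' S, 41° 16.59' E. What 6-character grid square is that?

LC06ps

Add 180° to longitude and 90° to latitude: 221.2765, 26.7683.
Field (20°×10°, letters A–R): lon ⌊221.2765/20⌋ = 11 → L; lat ⌊26.7683/10⌋ = 2 → C.
Square (2°×1°, digits 0–9): lon ⌊1.2765/2⌋ = 0; lat ⌊6.7683/1⌋ = 6.
Subsquare (5′×2.5′, letters a–x): lon ⌊1.2765/0.0833333⌋ = 15 → p; lat ⌊0.7683/0.0416667⌋ = 18 → s.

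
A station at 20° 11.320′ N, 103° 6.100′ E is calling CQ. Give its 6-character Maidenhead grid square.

OL10ne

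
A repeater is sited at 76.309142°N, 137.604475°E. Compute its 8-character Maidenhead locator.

PQ86th24

Add 180° to longitude and 90° to latitude: 317.60447, 166.30914.
Field (20°×10°, letters A–R): 317.60447/20 → 15 → P, 166.30914/10 → 16 → Q; chars PQ.
Square (2°×1°, digits 0–9): 17.60447/2 → 8, 6.30914/1 → 6; chars 86.
Subsquare (5′×2.5′, letters a–x): 1.60447/0.0833333 → 19 → t, 0.30914/0.0416667 → 7 → h; chars th.
Extended square (30″×15″, digits 0–9): 0.02114/0.00833333 → 2, 0.01748/0.00416667 → 4; chars 24.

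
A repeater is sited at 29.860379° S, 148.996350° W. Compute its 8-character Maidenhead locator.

Offset from 180°W / 90°S: lon 31.00365°, lat 60.13962°.
Field (20°×10°, letters A–R): 31.00365/20 → 1 → B, 60.13962/10 → 6 → G; chars BG.
Square (2°×1°, digits 0–9): 11.00365/2 → 5, 0.13962/1 → 0; chars 50.
Subsquare (5′×2.5′, letters a–x): 1.00365/0.0833333 → 12 → m, 0.13962/0.0416667 → 3 → d; chars md.
Extended square (30″×15″, digits 0–9): 0.00365/0.00833333 → 0, 0.01462/0.00416667 → 3; chars 03.

BG50md03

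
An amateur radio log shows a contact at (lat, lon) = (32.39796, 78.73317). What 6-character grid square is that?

MM92ij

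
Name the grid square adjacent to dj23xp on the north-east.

Longitude subsquare x = 23; +1 → 24, wraps to 0 = a, carry into square.
Longitude square 2; +1 → 3.
Latitude subsquare p = 15; +1 → 16 = q.

DJ33aq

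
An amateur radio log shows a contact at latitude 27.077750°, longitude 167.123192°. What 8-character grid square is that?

Offset from 180°W / 90°S: lon 347.12319°, lat 117.07775°.
Field: 347.12319/20 → 17 → R, 117.07775/10 → 11 → L; chars RL.
Square: 7.12319/2 → 3, 7.07775/1 → 7; chars 37.
Subsquare: 1.12319/0.0833333 → 13 → n, 0.07775/0.0416667 → 1 → b; chars nb.
Extended square: 0.03986/0.00833333 → 4, 0.03608/0.00416667 → 8; chars 48.

RL37nb48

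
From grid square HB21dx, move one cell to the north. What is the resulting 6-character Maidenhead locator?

HB22da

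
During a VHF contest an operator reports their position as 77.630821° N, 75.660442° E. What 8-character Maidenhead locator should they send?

Offset from 180°W / 90°S: lon 255.66044°, lat 167.63082°.
Field (20°×10°, letters A–R): 255.66044/20 → 12 → M, 167.63082/10 → 16 → Q; chars MQ.
Square (2°×1°, digits 0–9): 15.66044/2 → 7, 7.63082/1 → 7; chars 77.
Subsquare (5′×2.5′, letters a–x): 1.66044/0.0833333 → 19 → t, 0.63082/0.0416667 → 15 → p; chars tp.
Extended square (30″×15″, digits 0–9): 0.07711/0.00833333 → 9, 0.00582/0.00416667 → 1; chars 91.

MQ77tp91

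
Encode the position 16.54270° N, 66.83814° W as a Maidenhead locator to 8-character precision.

Add 180° to longitude and 90° to latitude: 113.16186, 106.54270.
Field: lon ⌊113.16186/20⌋ = 5 → F; lat ⌊106.54270/10⌋ = 10 → K.
Square: lon ⌊13.16186/2⌋ = 6; lat ⌊6.54270/1⌋ = 6.
Subsquare: lon ⌊1.16186/0.0833333⌋ = 13 → n; lat ⌊0.54270/0.0416667⌋ = 13 → n.
Extended square: lon ⌊0.07853/0.00833333⌋ = 9; lat ⌊0.00103/0.00416667⌋ = 0.

FK66nn90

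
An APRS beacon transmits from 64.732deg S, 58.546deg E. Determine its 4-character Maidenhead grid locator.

Add 180° to longitude and 90° to latitude: 238.55, 25.27.
Field (20°×10°, letters A–R): 238.55/20 → 11 → L, 25.27/10 → 2 → C; chars LC.
Square (2°×1°, digits 0–9): 18.55/2 → 9, 5.27/1 → 5; chars 95.

LC95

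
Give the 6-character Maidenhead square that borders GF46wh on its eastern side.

Longitude subsquare w = 22; +1 → 23 = x.
The latitude characters are unchanged.

GF46xh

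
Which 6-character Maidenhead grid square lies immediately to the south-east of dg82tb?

Longitude subsquare t = 19; +1 → 20 = u.
Latitude subsquare b = 1; −1 → 0 = a.

DG82ua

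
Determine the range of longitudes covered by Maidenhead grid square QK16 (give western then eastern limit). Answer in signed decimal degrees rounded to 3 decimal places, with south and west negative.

142.000, 144.000

Field Q=16, K=10: +16·20° lon, +10·10° lat → SW at lon 140°, lat 10°.
Square 1, 6: +1·2° lon, +6·1° lat → SW at lon 142°, lat 16°.
Cell spans 2° lon × 1° lat.
west 142.000, east 144.000.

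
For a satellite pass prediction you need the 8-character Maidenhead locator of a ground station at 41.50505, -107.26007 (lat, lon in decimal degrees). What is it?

DN61im81

Offset from 180°W / 90°S: lon 72.73993°, lat 131.50505°.
Field (20°×10°, letters A–R): lon ⌊72.73993/20⌋ = 3 → D; lat ⌊131.50505/10⌋ = 13 → N.
Square (2°×1°, digits 0–9): lon ⌊12.73993/2⌋ = 6; lat ⌊1.50505/1⌋ = 1.
Subsquare (5′×2.5′, letters a–x): lon ⌊0.73993/0.0833333⌋ = 8 → i; lat ⌊0.50505/0.0416667⌋ = 12 → m.
Extended square (30″×15″, digits 0–9): lon ⌊0.07326/0.00833333⌋ = 8; lat ⌊0.00505/0.00416667⌋ = 1.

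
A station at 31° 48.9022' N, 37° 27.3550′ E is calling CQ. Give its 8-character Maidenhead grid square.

Add 180° to longitude and 90° to latitude: 217.45592, 121.81504.
Field: 217.45592/20 → 10 → K, 121.81504/10 → 12 → M; chars KM.
Square: 17.45592/2 → 8, 1.81504/1 → 1; chars 81.
Subsquare: 1.45592/0.0833333 → 17 → r, 0.81504/0.0416667 → 19 → t; chars rt.
Extended square: 0.03925/0.00833333 → 4, 0.02337/0.00416667 → 5; chars 45.

KM81rt45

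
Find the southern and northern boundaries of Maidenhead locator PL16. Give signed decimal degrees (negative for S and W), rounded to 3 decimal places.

26.000, 27.000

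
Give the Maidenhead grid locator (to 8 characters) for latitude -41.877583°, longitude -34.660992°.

HE28qc09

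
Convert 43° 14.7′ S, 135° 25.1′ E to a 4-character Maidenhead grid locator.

Shift to the Maidenhead origin (180°W, 90°S): lon 315.42, lat 46.76.
Field (20°×10°, letters A–R): lon ⌊315.42/20⌋ = 15 → P; lat ⌊46.76/10⌋ = 4 → E.
Square (2°×1°, digits 0–9): lon ⌊15.42/2⌋ = 7; lat ⌊6.76/1⌋ = 6.

PE76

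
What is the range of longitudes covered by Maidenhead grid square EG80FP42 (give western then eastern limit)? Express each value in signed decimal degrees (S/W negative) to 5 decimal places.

-83.55000, -83.54167

Field E=4, G=6: +4·20° lon, +6·10° lat → SW at lon -100°, lat -30°.
Square 8, 0: +8·2° lon, +0·1° lat → SW at lon -84°, lat -30°.
Subsquare f=5, p=15: +5·0.0833333° lon, +15·0.0416667° lat → SW at lon -83.5833°, lat -29.375°.
Extended square 4, 2: +4·0.00833333° lon, +2·0.00416667° lat → SW at lon -83.55°, lat -29.3667°.
Cell spans 0.00833333° lon × 0.00416667° lat.
west -83.55000, east -83.54167.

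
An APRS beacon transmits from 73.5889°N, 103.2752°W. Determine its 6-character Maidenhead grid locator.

DQ83io

Add 180° to longitude and 90° to latitude: 76.7248, 163.5889.
Field: lon ⌊76.7248/20⌋ = 3 → D; lat ⌊163.5889/10⌋ = 16 → Q.
Square: lon ⌊16.7248/2⌋ = 8; lat ⌊3.5889/1⌋ = 3.
Subsquare: lon ⌊0.7248/0.0833333⌋ = 8 → i; lat ⌊0.5889/0.0416667⌋ = 14 → o.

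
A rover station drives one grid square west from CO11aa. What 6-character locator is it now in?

CO01xa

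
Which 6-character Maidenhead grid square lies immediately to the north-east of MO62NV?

Longitude subsquare n = 13; +1 → 14 = o.
Latitude subsquare v = 21; +1 → 22 = w.

MO62ow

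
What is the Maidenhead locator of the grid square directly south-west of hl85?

HL74

Longitude square 8; −1 → 7.
Latitude square 5; −1 → 4.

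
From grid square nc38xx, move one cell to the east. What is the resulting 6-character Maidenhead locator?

NC48ax

Longitude subsquare x = 23; +1 → 24, wraps to 0 = a, carry into square.
Longitude square 3; +1 → 4.
The latitude characters are unchanged.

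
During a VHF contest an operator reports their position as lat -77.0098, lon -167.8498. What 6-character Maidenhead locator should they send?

AB62bx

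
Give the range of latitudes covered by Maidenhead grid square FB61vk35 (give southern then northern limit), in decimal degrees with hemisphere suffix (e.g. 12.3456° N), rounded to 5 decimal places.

Field F=5, B=1: +5·20° lon, +1·10° lat → SW at lon -80°, lat -80°.
Square 6, 1: +6·2° lon, +1·1° lat → SW at lon -68°, lat -79°.
Subsquare v=21, k=10: +21·0.0833333° lon, +10·0.0416667° lat → SW at lon -66.25°, lat -78.5833°.
Extended square 3, 5: +3·0.00833333° lon, +5·0.00416667° lat → SW at lon -66.225°, lat -78.5625°.
Cell spans 0.00833333° lon × 0.00416667° lat.
south 78.56250° S, north 78.55833° S.

78.56250° S, 78.55833° S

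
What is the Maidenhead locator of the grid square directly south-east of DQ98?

Longitude square 9; +1 → 10, wraps to 0, carry into field.
Longitude field D = 3; +1 → 4 = E.
Latitude square 8; −1 → 7.

EQ07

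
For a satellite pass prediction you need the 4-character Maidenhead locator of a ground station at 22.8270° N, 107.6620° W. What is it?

Offset from 180°W / 90°S: lon 72.34°, lat 112.83°.
Field (20°×10°, letters A–R): 72.34/20 → 3 → D, 112.83/10 → 11 → L; chars DL.
Square (2°×1°, digits 0–9): 12.34/2 → 6, 2.83/1 → 2; chars 62.

DL62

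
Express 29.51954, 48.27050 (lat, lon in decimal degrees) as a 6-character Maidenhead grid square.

Add 180° to longitude and 90° to latitude: 228.2705, 119.5195.
Field: 228.2705/20 → 11 → L, 119.5195/10 → 11 → L; chars LL.
Square: 8.2705/2 → 4, 9.5195/1 → 9; chars 49.
Subsquare: 0.2705/0.0833333 → 3 → d, 0.5195/0.0416667 → 12 → m; chars dm.

LL49dm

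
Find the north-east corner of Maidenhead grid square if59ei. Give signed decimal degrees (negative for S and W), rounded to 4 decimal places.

-30.6250, -9.5833

Field I=8, F=5: +8·20° lon, +5·10° lat → SW at lon -20°, lat -40°.
Square 5, 9: +5·2° lon, +9·1° lat → SW at lon -10°, lat -31°.
Subsquare e=4, i=8: +4·0.0833333° lon, +8·0.0416667° lat → SW at lon -9.66667°, lat -30.6667°.
Cell spans 0.0833333° lon × 0.0416667° lat. NE corner is SW corner plus one full cell.
latitude -30.6250, longitude -9.5833.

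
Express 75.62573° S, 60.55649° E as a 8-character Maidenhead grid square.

MB04gi69

Shift to the Maidenhead origin (180°W, 90°S): lon 240.55649, lat 14.37427.
Field: lon ⌊240.55649/20⌋ = 12 → M; lat ⌊14.37427/10⌋ = 1 → B.
Square: lon ⌊0.55649/2⌋ = 0; lat ⌊4.37427/1⌋ = 4.
Subsquare: lon ⌊0.55649/0.0833333⌋ = 6 → g; lat ⌊0.37427/0.0416667⌋ = 8 → i.
Extended square: lon ⌊0.05649/0.00833333⌋ = 6; lat ⌊0.04094/0.00416667⌋ = 9.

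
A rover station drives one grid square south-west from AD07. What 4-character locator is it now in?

RD96

Longitude square 0; −1 → -1, wraps to 9, carry into field.
Longitude field A = 0; −1 → -1, wraps to 17 = R, wrapping around the antimeridian.
Latitude square 7; −1 → 6.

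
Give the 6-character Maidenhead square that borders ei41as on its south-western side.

Longitude subsquare a = 0; −1 → -1, wraps to 23 = x, carry into square.
Longitude square 4; −1 → 3.
Latitude subsquare s = 18; −1 → 17 = r.

EI31xr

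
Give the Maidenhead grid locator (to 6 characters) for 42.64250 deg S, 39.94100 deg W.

Offset from 180°W / 90°S: lon 140.0590°, lat 47.3575°.
Field: 140.0590/20 → 7 → H, 47.3575/10 → 4 → E; chars HE.
Square: 0.0590/2 → 0, 7.3575/1 → 7; chars 07.
Subsquare: 0.0590/0.0833333 → 0 → a, 0.3575/0.0416667 → 8 → i; chars ai.

HE07ai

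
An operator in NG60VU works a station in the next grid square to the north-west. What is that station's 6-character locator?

NG60uv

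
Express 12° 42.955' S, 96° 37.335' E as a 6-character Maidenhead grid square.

NH87hg

Shift to the Maidenhead origin (180°W, 90°S): lon 276.6223, lat 77.2841.
Field (20°×10°, letters A–R): 276.6223/20 → 13 → N, 77.2841/10 → 7 → H; chars NH.
Square (2°×1°, digits 0–9): 16.6223/2 → 8, 7.2841/1 → 7; chars 87.
Subsquare (5′×2.5′, letters a–x): 0.6223/0.0833333 → 7 → h, 0.2841/0.0416667 → 6 → g; chars hg.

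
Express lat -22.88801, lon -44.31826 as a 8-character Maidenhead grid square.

Offset from 180°W / 90°S: lon 135.68174°, lat 67.11199°.
Field: 135.68174/20 → 6 → G, 67.11199/10 → 6 → G; chars GG.
Square: 15.68174/2 → 7, 7.11199/1 → 7; chars 77.
Subsquare: 1.68174/0.0833333 → 20 → u, 0.11199/0.0416667 → 2 → c; chars uc.
Extended square: 0.01507/0.00833333 → 1, 0.02866/0.00416667 → 6; chars 16.

GG77uc16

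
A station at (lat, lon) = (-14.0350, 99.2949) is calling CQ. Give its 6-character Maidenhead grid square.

NH95px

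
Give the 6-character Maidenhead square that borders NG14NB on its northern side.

NG14nc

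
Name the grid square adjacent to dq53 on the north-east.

Longitude square 5; +1 → 6.
Latitude square 3; +1 → 4.

DQ64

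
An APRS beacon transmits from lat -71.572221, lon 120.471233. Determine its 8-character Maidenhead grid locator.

PB08fk62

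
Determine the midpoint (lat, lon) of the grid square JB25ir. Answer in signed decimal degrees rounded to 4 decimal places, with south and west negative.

Field J=9, B=1: +9·20° lon, +1·10° lat → SW at lon 0°, lat -80°.
Square 2, 5: +2·2° lon, +5·1° lat → SW at lon 4°, lat -75°.
Subsquare i=8, r=17: +8·0.0833333° lon, +17·0.0416667° lat → SW at lon 4.66667°, lat -74.2917°.
Cell spans 0.0833333° lon × 0.0416667° lat. Centre is SW corner plus half of each.
latitude -74.2708, longitude 4.7083.

-74.2708, 4.7083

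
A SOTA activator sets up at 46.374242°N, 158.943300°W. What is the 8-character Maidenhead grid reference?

BN06mi69

Offset from 180°W / 90°S: lon 21.05670°, lat 136.37424°.
Field (20°×10°, letters A–R): 21.05670/20 → 1 → B, 136.37424/10 → 13 → N; chars BN.
Square (2°×1°, digits 0–9): 1.05670/2 → 0, 6.37424/1 → 6; chars 06.
Subsquare (5′×2.5′, letters a–x): 1.05670/0.0833333 → 12 → m, 0.37424/0.0416667 → 8 → i; chars mi.
Extended square (30″×15″, digits 0–9): 0.05670/0.00833333 → 6, 0.04091/0.00416667 → 9; chars 69.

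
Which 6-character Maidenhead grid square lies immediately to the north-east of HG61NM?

HG61on

Longitude subsquare n = 13; +1 → 14 = o.
Latitude subsquare m = 12; +1 → 13 = n.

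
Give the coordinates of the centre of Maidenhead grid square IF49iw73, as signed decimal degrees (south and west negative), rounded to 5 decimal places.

Field I=8, F=5: +8·20° lon, +5·10° lat → SW at lon -20°, lat -40°.
Square 4, 9: +4·2° lon, +9·1° lat → SW at lon -12°, lat -31°.
Subsquare i=8, w=22: +8·0.0833333° lon, +22·0.0416667° lat → SW at lon -11.3333°, lat -30.0833°.
Extended square 7, 3: +7·0.00833333° lon, +3·0.00416667° lat → SW at lon -11.275°, lat -30.0708°.
Cell spans 0.00833333° lon × 0.00416667° lat. Centre is SW corner plus half of each.
latitude -30.06875, longitude -11.27083.

-30.06875, -11.27083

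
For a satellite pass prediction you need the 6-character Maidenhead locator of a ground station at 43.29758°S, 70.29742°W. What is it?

Shift to the Maidenhead origin (180°W, 90°S): lon 109.7026, lat 46.7024.
Field: 109.7026/20 → 5 → F, 46.7024/10 → 4 → E; chars FE.
Square: 9.7026/2 → 4, 6.7024/1 → 6; chars 46.
Subsquare: 1.7026/0.0833333 → 20 → u, 0.7024/0.0416667 → 16 → q; chars uq.

FE46uq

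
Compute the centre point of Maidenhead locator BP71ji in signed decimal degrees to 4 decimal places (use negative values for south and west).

Field B=1, P=15: +1·20° lon, +15·10° lat → SW at lon -160°, lat 60°.
Square 7, 1: +7·2° lon, +1·1° lat → SW at lon -146°, lat 61°.
Subsquare j=9, i=8: +9·0.0833333° lon, +8·0.0416667° lat → SW at lon -145.25°, lat 61.3333°.
Cell spans 0.0833333° lon × 0.0416667° lat. Centre is SW corner plus half of each.
latitude 61.3542, longitude -145.2083.

61.3542, -145.2083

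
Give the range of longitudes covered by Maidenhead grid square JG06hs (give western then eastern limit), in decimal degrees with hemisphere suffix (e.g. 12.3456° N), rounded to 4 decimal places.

Field J=9, G=6: +9·20° lon, +6·10° lat → SW at lon 0°, lat -30°.
Square 0, 6: +0·2° lon, +6·1° lat → SW at lon 0°, lat -24°.
Subsquare h=7, s=18: +7·0.0833333° lon, +18·0.0416667° lat → SW at lon 0.583333°, lat -23.25°.
Cell spans 0.0833333° lon × 0.0416667° lat.
west 0.5833° E, east 0.6667° E.

0.5833° E, 0.6667° E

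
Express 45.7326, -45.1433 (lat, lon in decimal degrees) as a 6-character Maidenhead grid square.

GN75kr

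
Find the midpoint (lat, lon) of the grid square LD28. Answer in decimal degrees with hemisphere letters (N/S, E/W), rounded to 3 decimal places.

Field L=11, D=3: +11·20° lon, +3·10° lat → SW at lon 40°, lat -60°.
Square 2, 8: +2·2° lon, +8·1° lat → SW at lon 44°, lat -52°.
Cell spans 2° lon × 1° lat. Centre is SW corner plus half of each.
latitude 51.500° S, longitude 45.000° E.

51.500° S, 45.000° E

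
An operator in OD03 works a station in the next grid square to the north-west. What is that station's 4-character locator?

Longitude square 0; −1 → -1, wraps to 9, carry into field.
Longitude field O = 14; −1 → 13 = N.
Latitude square 3; +1 → 4.

ND94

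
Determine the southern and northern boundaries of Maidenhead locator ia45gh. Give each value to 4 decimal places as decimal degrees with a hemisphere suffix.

84.7083° S, 84.6667° S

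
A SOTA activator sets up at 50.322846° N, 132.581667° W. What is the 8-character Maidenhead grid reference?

Offset from 180°W / 90°S: lon 47.41833°, lat 140.32285°.
Field (20°×10°, letters A–R): 47.41833/20 → 2 → C, 140.32285/10 → 14 → O; chars CO.
Square (2°×1°, digits 0–9): 7.41833/2 → 3, 0.32285/1 → 0; chars 30.
Subsquare (5′×2.5′, letters a–x): 1.41833/0.0833333 → 17 → r, 0.32285/0.0416667 → 7 → h; chars rh.
Extended square (30″×15″, digits 0–9): 0.00167/0.00833333 → 0, 0.03118/0.00416667 → 7; chars 07.

CO30rh07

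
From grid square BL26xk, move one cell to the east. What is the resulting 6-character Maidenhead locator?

BL36ak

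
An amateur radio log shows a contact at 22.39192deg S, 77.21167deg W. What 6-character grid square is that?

Offset from 180°W / 90°S: lon 102.7883°, lat 67.6081°.
Field: lon ⌊102.7883/20⌋ = 5 → F; lat ⌊67.6081/10⌋ = 6 → G.
Square: lon ⌊2.7883/2⌋ = 1; lat ⌊7.6081/1⌋ = 7.
Subsquare: lon ⌊0.7883/0.0833333⌋ = 9 → j; lat ⌊0.6081/0.0416667⌋ = 14 → o.

FG17jo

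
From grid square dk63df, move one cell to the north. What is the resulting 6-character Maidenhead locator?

DK63dg

Latitude subsquare f = 5; +1 → 6 = g.
The longitude characters are unchanged.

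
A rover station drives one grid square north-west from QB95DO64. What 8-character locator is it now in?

QB95do55

Longitude extended square 6; −1 → 5.
Latitude extended square 4; +1 → 5.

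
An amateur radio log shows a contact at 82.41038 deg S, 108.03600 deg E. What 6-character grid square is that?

OA47ao

Offset from 180°W / 90°S: lon 288.0360°, lat 7.5896°.
Field: lon ⌊288.0360/20⌋ = 14 → O; lat ⌊7.5896/10⌋ = 0 → A.
Square: lon ⌊8.0360/2⌋ = 4; lat ⌊7.5896/1⌋ = 7.
Subsquare: lon ⌊0.0360/0.0833333⌋ = 0 → a; lat ⌊0.5896/0.0416667⌋ = 14 → o.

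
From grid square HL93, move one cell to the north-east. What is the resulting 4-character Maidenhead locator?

IL04

Longitude square 9; +1 → 10, wraps to 0, carry into field.
Longitude field H = 7; +1 → 8 = I.
Latitude square 3; +1 → 4.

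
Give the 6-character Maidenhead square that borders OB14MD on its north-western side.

Longitude subsquare m = 12; −1 → 11 = l.
Latitude subsquare d = 3; +1 → 4 = e.

OB14le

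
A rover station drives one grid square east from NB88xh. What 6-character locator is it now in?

Longitude subsquare x = 23; +1 → 24, wraps to 0 = a, carry into square.
Longitude square 8; +1 → 9.
The latitude characters are unchanged.

NB98ah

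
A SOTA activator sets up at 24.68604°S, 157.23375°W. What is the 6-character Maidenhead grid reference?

Offset from 180°W / 90°S: lon 22.7663°, lat 65.3140°.
Field: 22.7663/20 → 1 → B, 65.3140/10 → 6 → G; chars BG.
Square: 2.7663/2 → 1, 5.3140/1 → 5; chars 15.
Subsquare: 0.7663/0.0833333 → 9 → j, 0.3140/0.0416667 → 7 → h; chars jh.

BG15jh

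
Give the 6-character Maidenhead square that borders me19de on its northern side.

Latitude subsquare e = 4; +1 → 5 = f.
The longitude characters are unchanged.

ME19df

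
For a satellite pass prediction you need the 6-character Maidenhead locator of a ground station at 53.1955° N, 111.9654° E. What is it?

OO53xe

Add 180° to longitude and 90° to latitude: 291.9654, 143.1955.
Field: lon ⌊291.9654/20⌋ = 14 → O; lat ⌊143.1955/10⌋ = 14 → O.
Square: lon ⌊11.9654/2⌋ = 5; lat ⌊3.1955/1⌋ = 3.
Subsquare: lon ⌊1.9654/0.0833333⌋ = 23 → x; lat ⌊0.1955/0.0416667⌋ = 4 → e.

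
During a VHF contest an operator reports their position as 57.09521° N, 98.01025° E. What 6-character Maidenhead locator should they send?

NO97ac

Offset from 180°W / 90°S: lon 278.0102°, lat 147.0952°.
Field: 278.0102/20 → 13 → N, 147.0952/10 → 14 → O; chars NO.
Square: 18.0102/2 → 9, 7.0952/1 → 7; chars 97.
Subsquare: 0.0102/0.0833333 → 0 → a, 0.0952/0.0416667 → 2 → c; chars ac.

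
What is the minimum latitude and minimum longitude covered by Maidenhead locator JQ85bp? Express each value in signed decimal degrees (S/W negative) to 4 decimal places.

Field J=9, Q=16: +9·20° lon, +16·10° lat → SW at lon 0°, lat 70°.
Square 8, 5: +8·2° lon, +5·1° lat → SW at lon 16°, lat 75°.
Subsquare b=1, p=15: +1·0.0833333° lon, +15·0.0416667° lat → SW at lon 16.0833°, lat 75.625°.
latitude 75.6250, longitude 16.0833.

75.6250, 16.0833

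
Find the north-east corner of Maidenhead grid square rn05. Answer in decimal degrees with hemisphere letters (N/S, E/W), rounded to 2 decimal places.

Field R=17, N=13: +17·20° lon, +13·10° lat → SW at lon 160°, lat 40°.
Square 0, 5: +0·2° lon, +5·1° lat → SW at lon 160°, lat 45°.
Cell spans 2° lon × 1° lat. NE corner is SW corner plus one full cell.
latitude 46.00° N, longitude 162.00° E.

46.00° N, 162.00° E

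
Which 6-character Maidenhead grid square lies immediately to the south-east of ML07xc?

Longitude subsquare x = 23; +1 → 24, wraps to 0 = a, carry into square.
Longitude square 0; +1 → 1.
Latitude subsquare c = 2; −1 → 1 = b.

ML17ab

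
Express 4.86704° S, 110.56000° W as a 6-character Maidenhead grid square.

DI45rd

Shift to the Maidenhead origin (180°W, 90°S): lon 69.4400, lat 85.1330.
Field: 69.4400/20 → 3 → D, 85.1330/10 → 8 → I; chars DI.
Square: 9.4400/2 → 4, 5.1330/1 → 5; chars 45.
Subsquare: 1.4400/0.0833333 → 17 → r, 0.1330/0.0416667 → 3 → d; chars rd.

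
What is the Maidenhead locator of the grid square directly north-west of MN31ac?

MN21xd

Longitude subsquare a = 0; −1 → -1, wraps to 23 = x, carry into square.
Longitude square 3; −1 → 2.
Latitude subsquare c = 2; +1 → 3 = d.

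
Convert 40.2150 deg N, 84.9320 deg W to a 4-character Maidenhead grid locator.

Add 180° to longitude and 90° to latitude: 95.07, 130.22.
Field: 95.07/20 → 4 → E, 130.22/10 → 13 → N; chars EN.
Square: 15.07/2 → 7, 0.22/1 → 0; chars 70.

EN70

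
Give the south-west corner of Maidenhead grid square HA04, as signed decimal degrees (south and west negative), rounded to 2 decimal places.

Field H=7, A=0: +7·20° lon, +0·10° lat → SW at lon -40°, lat -90°.
Square 0, 4: +0·2° lon, +4·1° lat → SW at lon -40°, lat -86°.
latitude -86.00, longitude -40.00.

-86.00, -40.00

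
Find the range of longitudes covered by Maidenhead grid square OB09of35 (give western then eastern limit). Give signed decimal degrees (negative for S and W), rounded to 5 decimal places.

Field O=14, B=1: +14·20° lon, +1·10° lat → SW at lon 100°, lat -80°.
Square 0, 9: +0·2° lon, +9·1° lat → SW at lon 100°, lat -71°.
Subsquare o=14, f=5: +14·0.0833333° lon, +5·0.0416667° lat → SW at lon 101.167°, lat -70.7917°.
Extended square 3, 5: +3·0.00833333° lon, +5·0.00416667° lat → SW at lon 101.192°, lat -70.7708°.
Cell spans 0.00833333° lon × 0.00416667° lat.
west 101.19167, east 101.20000.

101.19167, 101.20000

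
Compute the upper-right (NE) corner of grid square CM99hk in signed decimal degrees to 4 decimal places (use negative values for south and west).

Field C=2, M=12: +2·20° lon, +12·10° lat → SW at lon -140°, lat 30°.
Square 9, 9: +9·2° lon, +9·1° lat → SW at lon -122°, lat 39°.
Subsquare h=7, k=10: +7·0.0833333° lon, +10·0.0416667° lat → SW at lon -121.417°, lat 39.4167°.
Cell spans 0.0833333° lon × 0.0416667° lat. NE corner is SW corner plus one full cell.
latitude 39.4583, longitude -121.3333.

39.4583, -121.3333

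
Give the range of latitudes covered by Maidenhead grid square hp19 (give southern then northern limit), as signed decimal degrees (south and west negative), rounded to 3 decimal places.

Field H=7, P=15: +7·20° lon, +15·10° lat → SW at lon -40°, lat 60°.
Square 1, 9: +1·2° lon, +9·1° lat → SW at lon -38°, lat 69°.
Cell spans 2° lon × 1° lat.
south 69.000, north 70.000.

69.000, 70.000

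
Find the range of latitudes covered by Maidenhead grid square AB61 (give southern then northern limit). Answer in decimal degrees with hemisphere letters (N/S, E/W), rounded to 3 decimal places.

Field A=0, B=1: +0·20° lon, +1·10° lat → SW at lon -180°, lat -80°.
Square 6, 1: +6·2° lon, +1·1° lat → SW at lon -168°, lat -79°.
Cell spans 2° lon × 1° lat.
south 79.000° S, north 78.000° S.

79.000° S, 78.000° S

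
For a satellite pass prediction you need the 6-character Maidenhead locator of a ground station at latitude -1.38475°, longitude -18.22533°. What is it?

Shift to the Maidenhead origin (180°W, 90°S): lon 161.7747, lat 88.6153.
Field: 161.7747/20 → 8 → I, 88.6153/10 → 8 → I; chars II.
Square: 1.7747/2 → 0, 8.6153/1 → 8; chars 08.
Subsquare: 1.7747/0.0833333 → 21 → v, 0.6153/0.0416667 → 14 → o; chars vo.

II08vo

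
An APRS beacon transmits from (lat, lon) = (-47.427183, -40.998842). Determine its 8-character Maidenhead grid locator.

GE92mn07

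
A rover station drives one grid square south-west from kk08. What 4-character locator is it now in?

JK97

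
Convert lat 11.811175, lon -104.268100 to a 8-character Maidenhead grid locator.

DK71ut74

Add 180° to longitude and 90° to latitude: 75.73190, 101.81118.
Field: lon ⌊75.73190/20⌋ = 3 → D; lat ⌊101.81118/10⌋ = 10 → K.
Square: lon ⌊15.73190/2⌋ = 7; lat ⌊1.81118/1⌋ = 1.
Subsquare: lon ⌊1.73190/0.0833333⌋ = 20 → u; lat ⌊0.81118/0.0416667⌋ = 19 → t.
Extended square: lon ⌊0.06523/0.00833333⌋ = 7; lat ⌊0.01951/0.00416667⌋ = 4.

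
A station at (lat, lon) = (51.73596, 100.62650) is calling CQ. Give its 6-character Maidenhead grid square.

OO01hr

Add 180° to longitude and 90° to latitude: 280.6265, 141.7360.
Field: 280.6265/20 → 14 → O, 141.7360/10 → 14 → O; chars OO.
Square: 0.6265/2 → 0, 1.7360/1 → 1; chars 01.
Subsquare: 0.6265/0.0833333 → 7 → h, 0.7360/0.0416667 → 17 → r; chars hr.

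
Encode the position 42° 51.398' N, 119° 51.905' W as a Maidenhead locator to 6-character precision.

DN02bu

Add 180° to longitude and 90° to latitude: 60.1349, 132.8566.
Field: 60.1349/20 → 3 → D, 132.8566/10 → 13 → N; chars DN.
Square: 0.1349/2 → 0, 2.8566/1 → 2; chars 02.
Subsquare: 0.1349/0.0833333 → 1 → b, 0.8566/0.0416667 → 20 → u; chars bu.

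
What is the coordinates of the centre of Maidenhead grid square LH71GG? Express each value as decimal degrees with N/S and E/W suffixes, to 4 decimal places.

Field L=11, H=7: +11·20° lon, +7·10° lat → SW at lon 40°, lat -20°.
Square 7, 1: +7·2° lon, +1·1° lat → SW at lon 54°, lat -19°.
Subsquare g=6, g=6: +6·0.0833333° lon, +6·0.0416667° lat → SW at lon 54.5°, lat -18.75°.
Cell spans 0.0833333° lon × 0.0416667° lat. Centre is SW corner plus half of each.
latitude 18.7292° S, longitude 54.5417° E.

18.7292° S, 54.5417° E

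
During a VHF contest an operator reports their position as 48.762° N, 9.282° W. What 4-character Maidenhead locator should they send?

Add 180° to longitude and 90° to latitude: 170.72, 138.76.
Field: 170.72/20 → 8 → I, 138.76/10 → 13 → N; chars IN.
Square: 10.72/2 → 5, 8.76/1 → 8; chars 58.

IN58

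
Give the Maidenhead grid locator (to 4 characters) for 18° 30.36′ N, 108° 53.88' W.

DK58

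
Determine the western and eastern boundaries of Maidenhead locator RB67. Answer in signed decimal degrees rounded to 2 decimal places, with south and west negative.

172.00, 174.00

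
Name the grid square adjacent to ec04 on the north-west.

DC95

Longitude square 0; −1 → -1, wraps to 9, carry into field.
Longitude field E = 4; −1 → 3 = D.
Latitude square 4; +1 → 5.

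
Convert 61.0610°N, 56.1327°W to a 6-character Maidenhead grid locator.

Offset from 180°W / 90°S: lon 123.8673°, lat 151.0610°.
Field (20°×10°, letters A–R): lon ⌊123.8673/20⌋ = 6 → G; lat ⌊151.0610/10⌋ = 15 → P.
Square (2°×1°, digits 0–9): lon ⌊3.8673/2⌋ = 1; lat ⌊1.0610/1⌋ = 1.
Subsquare (5′×2.5′, letters a–x): lon ⌊1.8673/0.0833333⌋ = 22 → w; lat ⌊0.0610/0.0416667⌋ = 1 → b.

GP11wb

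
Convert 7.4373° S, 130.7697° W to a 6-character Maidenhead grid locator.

CI42on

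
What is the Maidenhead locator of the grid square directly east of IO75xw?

IO85aw

Longitude subsquare x = 23; +1 → 24, wraps to 0 = a, carry into square.
Longitude square 7; +1 → 8.
The latitude characters are unchanged.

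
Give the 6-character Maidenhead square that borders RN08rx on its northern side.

RN09ra

Latitude subsquare x = 23; +1 → 24, wraps to 0 = a, carry into square.
Latitude square 8; +1 → 9.
The longitude characters are unchanged.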